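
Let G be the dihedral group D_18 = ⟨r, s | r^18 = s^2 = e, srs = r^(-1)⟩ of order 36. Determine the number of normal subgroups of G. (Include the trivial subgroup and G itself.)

9

G has 45 subgroups. Checking conjugation-invariance by order — order 1: 1/1 normal; order 2: 1/19 normal; order 3: 1/1 normal; order 4: 0/9 normal; order 6: 1/7 normal; order 9: 1/1 normal; order 12: 0/3 normal; order 18: 3/3 normal; order 36: 1/1 normal.
Total normal subgroups: 9.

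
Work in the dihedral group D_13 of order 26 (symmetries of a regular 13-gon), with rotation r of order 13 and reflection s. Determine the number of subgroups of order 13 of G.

|G| = 26 and 13 | 26, so subgroups of order 13 are possible by Lagrange.
The subgroups of order 13 are: {e, r, r^2, r^3, r^4, r^5, r^6, r^7, r^8, r^9, r^10, r^11, r^12}.
So G has 1 subgroup of order 13.

1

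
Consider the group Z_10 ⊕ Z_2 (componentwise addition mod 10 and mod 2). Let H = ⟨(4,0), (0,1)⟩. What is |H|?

|⟨(4,0)⟩| = 5 and |⟨(0,1)⟩| = 2, so |H| is a multiple of lcm(5, 2) = 10 and divides |G| = 20.
Closing under the operation: H = {(0,0), (0,1), (2,0), (2,1), (4,0), (4,1), (6,0), (6,1), (8,0), (8,1)}, so |H| = 10.

10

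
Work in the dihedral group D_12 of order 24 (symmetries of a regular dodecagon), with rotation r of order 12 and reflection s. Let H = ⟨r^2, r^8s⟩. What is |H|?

12

|⟨r^2⟩| = 6 and |⟨r^8s⟩| = 2, so |H| is a multiple of lcm(6, 2) = 6 and divides |G| = 24.
Closing under the operation: H = {e, r^2, r^4, r^6, r^8, r^10, s, r^2s, r^4s, r^6s, r^8s, r^10s}, so |H| = 12.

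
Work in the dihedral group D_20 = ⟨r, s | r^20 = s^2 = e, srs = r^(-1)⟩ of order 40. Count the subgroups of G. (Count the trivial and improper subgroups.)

|G| = 40, so by Lagrange every subgroup order divides 40. Divisors: 1, 2, 4, 5, 8, 10, 20, 40.
Subgroups by order — order 1: 1; order 2: 21; order 4: 11; order 5: 1; order 8: 5; order 10: 5; order 20: 3; order 40: 1.
Total: 1 + 21 + 11 + 1 + 5 + 5 + 3 + 1 = 48.

48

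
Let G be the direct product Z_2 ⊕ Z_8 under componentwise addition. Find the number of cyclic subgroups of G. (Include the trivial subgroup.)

Group the elements of G by the cyclic subgroup they generate; each cyclic subgroup of order d accounts for φ(d) elements.
Cyclic subgroups by order — order 1: 1; order 2: 3; order 4: 2; order 8: 2.
Total: 8.

8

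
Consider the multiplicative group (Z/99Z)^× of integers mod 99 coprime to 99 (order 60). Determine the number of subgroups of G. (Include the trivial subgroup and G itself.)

|G| = 60, so by Lagrange every subgroup order divides 60. Divisors: 1, 2, 3, 4, 5, 6, 10, 12, 15, 20, 30, 60.
Subgroups by order — order 1: 1; order 2: 3; order 3: 1; order 4: 1; order 5: 1; order 6: 3; order 10: 3; order 12: 1; order 15: 1; order 20: 1; order 30: 3; order 60: 1.
Total: 1 + 3 + 1 + 1 + 1 + 3 + 3 + 1 + 1 + 1 + 3 + 1 = 20.

20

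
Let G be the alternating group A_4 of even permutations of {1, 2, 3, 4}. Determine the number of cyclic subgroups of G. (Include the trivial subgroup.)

8

Each element a generates a cyclic subgroup ⟨a⟩; distinct elements may generate the same one (a cyclic group of order d has φ(d) generators).
Cyclic subgroups by order — order 1: 1; order 2: 3; order 3: 4.
Total: 8.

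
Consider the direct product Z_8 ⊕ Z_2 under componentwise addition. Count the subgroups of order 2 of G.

|G| = 16 and 2 | 16, so subgroups of order 2 are possible by Lagrange.
The subgroups of order 2 are: {(0,0), (0,1)}; {(0,0), (4,0)}; {(0,0), (4,1)}.
So G has 3 subgroups of order 2.

3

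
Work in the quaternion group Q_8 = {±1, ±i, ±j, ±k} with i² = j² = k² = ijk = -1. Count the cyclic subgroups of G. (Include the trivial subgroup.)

Group the elements of G by the cyclic subgroup they generate; each cyclic subgroup of order d accounts for φ(d) elements.
Cyclic subgroups by order — order 1: 1; order 2: 1; order 4: 3.
Total: 5.

5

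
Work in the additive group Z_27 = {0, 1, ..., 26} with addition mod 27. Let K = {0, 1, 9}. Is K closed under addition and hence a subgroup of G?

No

9 ∈ K but its inverse 18 ∉ K, so K is not a subgroup.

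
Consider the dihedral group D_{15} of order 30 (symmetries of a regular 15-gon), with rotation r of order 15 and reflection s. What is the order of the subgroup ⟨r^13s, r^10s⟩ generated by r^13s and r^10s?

10

|⟨r^13s⟩| = 2 and |⟨r^10s⟩| = 2, so |H| is a multiple of lcm(2, 2) = 2 and divides |G| = 30.
Closing under the operation: H = {e, r^3, r^6, r^9, r^12, rs, r^4s, r^7s, r^10s, r^13s}, so |H| = 10.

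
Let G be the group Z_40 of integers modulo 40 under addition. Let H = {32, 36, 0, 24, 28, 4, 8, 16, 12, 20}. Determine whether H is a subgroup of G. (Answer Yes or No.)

Yes

|H| = 10 divides |G| = 40, consistent with Lagrange.
H contains the identity, every element's inverse is in H, and H is closed under +: it is a subgroup.
In fact H = ⟨4⟩.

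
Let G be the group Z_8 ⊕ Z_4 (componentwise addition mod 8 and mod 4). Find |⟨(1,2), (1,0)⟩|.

16

|⟨(1,2)⟩| = 8 and |⟨(1,0)⟩| = 8, so |H| is a multiple of lcm(8, 8) = 8 and divides |G| = 32.
Closing under the operation: H = {(0,0), (0,2), (1,0), (1,2), (2,0), (2,2), (3,0), (3,2), (4,0), (4,2), (5,0), (5,2), (6,0), (6,2), (7,0), (7,2)}, so |H| = 16.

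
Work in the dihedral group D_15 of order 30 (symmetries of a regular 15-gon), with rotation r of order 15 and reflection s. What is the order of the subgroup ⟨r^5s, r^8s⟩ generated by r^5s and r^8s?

10

|⟨r^5s⟩| = 2 and |⟨r^8s⟩| = 2, so |H| is a multiple of lcm(2, 2) = 2 and divides |G| = 30.
Closing under the operation: H = {e, r^3, r^6, r^9, r^12, r^2s, r^5s, r^8s, r^11s, r^14s}, so |H| = 10.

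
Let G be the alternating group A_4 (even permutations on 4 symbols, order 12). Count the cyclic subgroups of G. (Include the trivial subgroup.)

A cyclic subgroup of order d is generated by each of its φ(d) elements of order d, so the cyclic subgroups of order d number (#elements of order d)/φ(d).
Cyclic subgroups by order — order 1: 1; order 2: 3; order 3: 4.
Total: 8.

8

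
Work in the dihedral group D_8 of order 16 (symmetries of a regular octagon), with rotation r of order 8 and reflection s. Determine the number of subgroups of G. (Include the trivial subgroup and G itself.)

|G| = 16, so by Lagrange every subgroup order divides 16. Divisors: 1, 2, 4, 8, 16.
Subgroups by order — order 1: 1; order 2: 9; order 4: 5; order 8: 3; order 16: 1.
Total: 1 + 9 + 5 + 3 + 1 = 19.

19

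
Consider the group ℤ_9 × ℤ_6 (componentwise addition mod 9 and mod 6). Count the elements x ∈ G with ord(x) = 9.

18

An element (a,b) has order lcm(ord(a), ord(b)); count pairs with lcm equal to 9.
Enumerating gives 18 such elements.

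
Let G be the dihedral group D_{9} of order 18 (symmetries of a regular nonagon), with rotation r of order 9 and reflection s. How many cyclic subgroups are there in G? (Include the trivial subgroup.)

Group the elements of G by the cyclic subgroup they generate; each cyclic subgroup of order d accounts for φ(d) elements.
Cyclic subgroups by order — order 1: 1; order 2: 9; order 3: 1; order 9: 1.
Total: 12.

12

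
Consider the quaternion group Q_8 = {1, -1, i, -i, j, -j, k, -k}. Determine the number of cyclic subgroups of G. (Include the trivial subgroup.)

Each element a generates a cyclic subgroup ⟨a⟩; distinct elements may generate the same one (a cyclic group of order d has φ(d) generators).
Cyclic subgroups by order — order 1: 1; order 2: 1; order 4: 3.
Total: 5.

5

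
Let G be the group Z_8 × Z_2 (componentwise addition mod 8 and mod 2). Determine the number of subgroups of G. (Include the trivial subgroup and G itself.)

|G| = 16, so by Lagrange every subgroup order divides 16. Divisors: 1, 2, 4, 8, 16.
Subgroups by order — order 1: 1; order 2: 3; order 4: 3; order 8: 3; order 16: 1.
Total: 1 + 3 + 3 + 3 + 1 = 11.

11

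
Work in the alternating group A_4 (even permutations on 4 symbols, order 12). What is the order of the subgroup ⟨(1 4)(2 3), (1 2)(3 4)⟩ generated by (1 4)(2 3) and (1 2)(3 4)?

|⟨(1 4)(2 3)⟩| = 2 and |⟨(1 2)(3 4)⟩| = 2, so |H| is a multiple of lcm(2, 2) = 2 and divides |G| = 12.
Closing under the operation: H = {e, (1 2)(3 4), (1 3)(2 4), (1 4)(2 3)}, so |H| = 4.

4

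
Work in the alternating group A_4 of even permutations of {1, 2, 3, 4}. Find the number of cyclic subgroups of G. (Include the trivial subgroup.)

Each element a generates a cyclic subgroup ⟨a⟩; distinct elements may generate the same one (a cyclic group of order d has φ(d) generators).
Cyclic subgroups by order — order 1: 1; order 2: 3; order 3: 4.
Total: 8.

8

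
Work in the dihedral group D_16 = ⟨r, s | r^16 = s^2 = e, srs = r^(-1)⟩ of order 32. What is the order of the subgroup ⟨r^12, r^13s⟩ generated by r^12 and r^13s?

|⟨r^12⟩| = 4 and |⟨r^13s⟩| = 2, so |H| is a multiple of lcm(4, 2) = 4 and divides |G| = 32.
Closing under the operation: H = {e, r^4, r^8, r^12, rs, r^5s, r^9s, r^13s}, so |H| = 8.

8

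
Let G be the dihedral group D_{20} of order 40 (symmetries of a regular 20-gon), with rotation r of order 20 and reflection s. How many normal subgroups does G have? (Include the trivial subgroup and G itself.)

9

G has 48 subgroups. Checking conjugation-invariance by order — order 1: 1/1 normal; order 2: 1/21 normal; order 4: 1/11 normal; order 5: 1/1 normal; order 8: 0/5 normal; order 10: 1/5 normal; order 20: 3/3 normal; order 40: 1/1 normal.
Total normal subgroups: 9.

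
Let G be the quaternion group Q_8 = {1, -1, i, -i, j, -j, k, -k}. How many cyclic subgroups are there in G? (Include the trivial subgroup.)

Each element a generates a cyclic subgroup ⟨a⟩; distinct elements may generate the same one (a cyclic group of order d has φ(d) generators).
Cyclic subgroups by order — order 1: 1; order 2: 1; order 4: 3.
Total: 5.

5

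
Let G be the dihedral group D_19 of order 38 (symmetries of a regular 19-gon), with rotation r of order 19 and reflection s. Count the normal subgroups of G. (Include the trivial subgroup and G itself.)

G has 22 subgroups. Checking conjugation-invariance by order — order 1: 1/1 normal; order 2: 0/19 normal; order 19: 1/1 normal; order 38: 1/1 normal.
Total normal subgroups: 3.

3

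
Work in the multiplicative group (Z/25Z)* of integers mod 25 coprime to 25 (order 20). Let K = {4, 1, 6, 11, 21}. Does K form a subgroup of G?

No

4 ∈ K but its inverse 19 ∉ K, so K is not a subgroup.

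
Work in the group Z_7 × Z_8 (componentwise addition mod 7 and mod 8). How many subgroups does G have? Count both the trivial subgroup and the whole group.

8

|G| = 56, so by Lagrange every subgroup order divides 56. Divisors: 1, 2, 4, 7, 8, 14, 28, 56.
Subgroups by order — order 1: 1; order 2: 1; order 4: 1; order 7: 1; order 8: 1; order 14: 1; order 28: 1; order 56: 1.
Total: 1 + 1 + 1 + 1 + 1 + 1 + 1 + 1 = 8.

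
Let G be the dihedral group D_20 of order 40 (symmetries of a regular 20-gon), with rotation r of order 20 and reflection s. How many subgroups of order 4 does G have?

11

|G| = 40 and 4 | 40, so subgroups of order 4 are possible by Lagrange.
The subgroups of order 4 are: {e, r^10, s, r^10s}; {e, r^10, rs, r^11s}; {e, r^10, r^2s, r^12s}; {e, r^10, r^3s, r^13s}; … (11 in all).
So G has 11 subgroups of order 4.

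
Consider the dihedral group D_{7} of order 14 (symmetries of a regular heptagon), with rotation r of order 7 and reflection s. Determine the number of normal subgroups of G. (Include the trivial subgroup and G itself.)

G has 10 subgroups. Checking conjugation-invariance by order — order 1: 1/1 normal; order 2: 0/7 normal; order 7: 1/1 normal; order 14: 1/1 normal.
Total normal subgroups: 3.

3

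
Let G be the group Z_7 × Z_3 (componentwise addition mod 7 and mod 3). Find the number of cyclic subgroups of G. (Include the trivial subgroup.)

Each element a generates a cyclic subgroup ⟨a⟩; distinct elements may generate the same one (a cyclic group of order d has φ(d) generators).
Cyclic subgroups by order — order 1: 1; order 3: 1; order 7: 1; order 21: 1.
Total: 4.

4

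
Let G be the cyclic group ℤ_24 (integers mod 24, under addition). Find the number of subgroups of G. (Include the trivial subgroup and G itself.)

Subgroups of the cyclic group ℤ_24 correspond bijectively to divisors of 24.
Divisors of 24: 1, 2, 3, 4, 6, 8, 12, 24.
So ℤ_24 has 8 subgroups.

8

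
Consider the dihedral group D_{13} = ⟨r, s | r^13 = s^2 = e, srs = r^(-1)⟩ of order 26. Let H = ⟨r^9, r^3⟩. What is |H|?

13

|⟨r^9⟩| = 13 and |⟨r^3⟩| = 13, so |H| is a multiple of lcm(13, 13) = 13 and divides |G| = 26.
Closing under the operation: H = {e, r, r^2, r^3, r^4, r^5, r^6, r^7, r^8, r^9, r^10, r^11, r^12}, so |H| = 13.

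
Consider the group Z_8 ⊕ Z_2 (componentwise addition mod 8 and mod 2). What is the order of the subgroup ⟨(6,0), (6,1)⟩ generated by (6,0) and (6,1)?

|⟨(6,0)⟩| = 4 and |⟨(6,1)⟩| = 4, so |H| is a multiple of lcm(4, 4) = 4 and divides |G| = 16.
Closing under the operation: H = {(0,0), (0,1), (2,0), (2,1), (4,0), (4,1), (6,0), (6,1)}, so |H| = 8.

8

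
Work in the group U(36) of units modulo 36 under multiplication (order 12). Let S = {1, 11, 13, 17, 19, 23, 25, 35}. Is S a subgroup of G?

No

|S| = 8 does not divide |G| = 12, so by Lagrange S is not a subgroup.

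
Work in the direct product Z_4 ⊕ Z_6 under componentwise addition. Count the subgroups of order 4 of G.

3

|G| = 24 and 4 | 24, so subgroups of order 4 are possible by Lagrange.
The subgroups of order 4 are: {(0,0), (0,3), (2,0), (2,3)}; {(0,0), (1,0), (2,0), (3,0)}; {(0,0), (1,3), (2,0), (3,3)}.
So G has 3 subgroups of order 4.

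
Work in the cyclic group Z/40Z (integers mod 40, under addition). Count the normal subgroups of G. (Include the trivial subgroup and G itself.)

G is abelian, so every subgroup is normal.
G has 8 subgroups in total, hence 8 normal subgroups.

8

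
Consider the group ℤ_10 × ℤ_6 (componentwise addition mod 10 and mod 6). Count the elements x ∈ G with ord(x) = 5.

An element (a,b) has order lcm(ord(a), ord(b)); count pairs with lcm equal to 5.
Enumerating gives 4 such elements.

4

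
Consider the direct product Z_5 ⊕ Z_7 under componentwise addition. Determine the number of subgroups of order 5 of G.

1

|G| = 35 and 5 | 35, so subgroups of order 5 are possible by Lagrange.
The subgroups of order 5 are: {(0,0), (1,0), (2,0), (3,0), (4,0)}.
So G has 1 subgroup of order 5.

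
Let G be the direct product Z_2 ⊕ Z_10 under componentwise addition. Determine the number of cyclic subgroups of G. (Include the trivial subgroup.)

8

Group the elements of G by the cyclic subgroup they generate; each cyclic subgroup of order d accounts for φ(d) elements.
Cyclic subgroups by order — order 1: 1; order 2: 3; order 5: 1; order 10: 3.
Total: 8.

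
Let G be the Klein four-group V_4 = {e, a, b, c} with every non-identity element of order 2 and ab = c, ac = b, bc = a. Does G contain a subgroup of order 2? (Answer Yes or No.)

Yes

2 | 4. A subgroup of order 2 is {e, a}.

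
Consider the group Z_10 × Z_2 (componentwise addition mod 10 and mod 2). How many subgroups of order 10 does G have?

3

|G| = 20 and 10 | 20, so subgroups of order 10 are possible by Lagrange.
The subgroups of order 10 are: {(0,0), (0,1), (2,0), (2,1), (4,0), (4,1), (6,0), (6,1), (8,0), (8,1)}; {(0,0), (1,0), (2,0), (3,0), (4,0), (5,0), (6,0), (7,0), (8,0), (9,0)}; {(0,0), (1,1), (2,0), (3,1), (4,0), (5,1), (6,0), (7,1), (8,0), (9,1)}.
So G has 3 subgroups of order 10.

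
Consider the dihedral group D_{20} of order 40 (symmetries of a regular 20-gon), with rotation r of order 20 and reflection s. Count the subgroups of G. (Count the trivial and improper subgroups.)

48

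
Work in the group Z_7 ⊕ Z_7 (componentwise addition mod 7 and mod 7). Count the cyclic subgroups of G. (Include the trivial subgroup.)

Each element a generates a cyclic subgroup ⟨a⟩; distinct elements may generate the same one (a cyclic group of order d has φ(d) generators).
Cyclic subgroups by order — order 1: 1; order 7: 8.
Total: 9.

9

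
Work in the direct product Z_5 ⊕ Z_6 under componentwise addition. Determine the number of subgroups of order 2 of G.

1

|G| = 30 and 2 | 30, so subgroups of order 2 are possible by Lagrange.
The subgroups of order 2 are: {(0,0), (0,3)}.
So G has 1 subgroup of order 2.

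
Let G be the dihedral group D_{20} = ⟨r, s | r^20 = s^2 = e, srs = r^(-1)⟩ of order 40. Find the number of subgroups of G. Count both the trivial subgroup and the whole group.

48

|G| = 40, so by Lagrange every subgroup order divides 40. Divisors: 1, 2, 4, 5, 8, 10, 20, 40.
Subgroups by order — order 1: 1; order 2: 21; order 4: 11; order 5: 1; order 8: 5; order 10: 5; order 20: 3; order 40: 1.
Total: 1 + 21 + 11 + 1 + 5 + 5 + 3 + 1 = 48.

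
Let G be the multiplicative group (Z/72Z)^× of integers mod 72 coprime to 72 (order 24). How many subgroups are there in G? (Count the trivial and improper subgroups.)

32

|G| = 24, so by Lagrange every subgroup order divides 24. Divisors: 1, 2, 3, 4, 6, 8, 12, 24.
Subgroups by order — order 1: 1; order 2: 7; order 3: 1; order 4: 7; order 6: 7; order 8: 1; order 12: 7; order 24: 1.
Total: 1 + 7 + 1 + 7 + 7 + 1 + 7 + 1 = 32.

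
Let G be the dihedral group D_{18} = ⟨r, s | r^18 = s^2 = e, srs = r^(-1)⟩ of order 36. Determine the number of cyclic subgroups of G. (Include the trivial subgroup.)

Each element a generates a cyclic subgroup ⟨a⟩; distinct elements may generate the same one (a cyclic group of order d has φ(d) generators).
Cyclic subgroups by order — order 1: 1; order 2: 19; order 3: 1; order 6: 1; order 9: 1; order 18: 1.
Total: 24.

24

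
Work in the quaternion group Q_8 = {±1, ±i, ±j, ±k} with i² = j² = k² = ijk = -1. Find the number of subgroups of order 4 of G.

|G| = 8 and 4 | 8, so subgroups of order 4 are possible by Lagrange.
The subgroups of order 4 are: {1, -1, i, -i}; {1, -1, j, -j}; {1, -1, k, -k}.
So G has 3 subgroups of order 4.

3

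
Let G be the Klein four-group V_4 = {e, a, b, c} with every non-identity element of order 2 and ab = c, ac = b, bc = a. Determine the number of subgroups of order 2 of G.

|G| = 4 and 2 | 4, so subgroups of order 2 are possible by Lagrange.
The subgroups of order 2 are: {e, a}; {e, b}; {e, c}.
So G has 3 subgroups of order 2.

3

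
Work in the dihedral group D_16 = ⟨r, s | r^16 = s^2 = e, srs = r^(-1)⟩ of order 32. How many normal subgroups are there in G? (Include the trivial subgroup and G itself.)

8

G has 36 subgroups. Checking conjugation-invariance by order — order 1: 1/1 normal; order 2: 1/17 normal; order 4: 1/9 normal; order 8: 1/5 normal; order 16: 3/3 normal; order 32: 1/1 normal.
Total normal subgroups: 8.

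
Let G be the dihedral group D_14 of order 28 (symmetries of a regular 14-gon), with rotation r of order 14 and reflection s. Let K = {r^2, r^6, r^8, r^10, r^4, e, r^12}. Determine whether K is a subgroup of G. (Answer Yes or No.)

|K| = 7 divides |G| = 28, consistent with Lagrange.
K contains the identity, every element's inverse is in K, and K is closed under ·: it is a subgroup.
In fact K = ⟨r^4⟩.

Yes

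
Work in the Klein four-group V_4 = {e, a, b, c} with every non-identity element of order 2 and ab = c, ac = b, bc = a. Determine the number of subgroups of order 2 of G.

|G| = 4 and 2 | 4, so subgroups of order 2 are possible by Lagrange.
The subgroups of order 2 are: {e, a}; {e, b}; {e, c}.
So G has 3 subgroups of order 2.

3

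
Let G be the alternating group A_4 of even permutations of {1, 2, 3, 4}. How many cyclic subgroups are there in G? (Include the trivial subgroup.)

8

A cyclic subgroup of order d is generated by each of its φ(d) elements of order d, so the cyclic subgroups of order d number (#elements of order d)/φ(d).
Cyclic subgroups by order — order 1: 1; order 2: 3; order 3: 4.
Total: 8.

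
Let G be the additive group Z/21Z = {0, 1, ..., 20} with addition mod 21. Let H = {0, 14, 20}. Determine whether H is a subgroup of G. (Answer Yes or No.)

No

20 ∈ H but its inverse 1 ∉ H, so H is not a subgroup.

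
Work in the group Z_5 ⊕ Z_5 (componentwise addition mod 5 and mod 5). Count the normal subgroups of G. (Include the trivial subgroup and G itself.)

G is abelian, so every subgroup is normal.
G has 8 subgroups in total, hence 8 normal subgroups.

8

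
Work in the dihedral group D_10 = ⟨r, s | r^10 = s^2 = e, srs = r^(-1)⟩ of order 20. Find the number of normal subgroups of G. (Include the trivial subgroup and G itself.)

G has 22 subgroups. Checking conjugation-invariance by order — order 1: 1/1 normal; order 2: 1/11 normal; order 4: 0/5 normal; order 5: 1/1 normal; order 10: 3/3 normal; order 20: 1/1 normal.
Total normal subgroups: 7.

7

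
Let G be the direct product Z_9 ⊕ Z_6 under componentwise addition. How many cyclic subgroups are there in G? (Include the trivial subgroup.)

16

Each element a generates a cyclic subgroup ⟨a⟩; distinct elements may generate the same one (a cyclic group of order d has φ(d) generators).
Cyclic subgroups by order — order 1: 1; order 2: 1; order 3: 4; order 6: 4; order 9: 3; order 18: 3.
Total: 16.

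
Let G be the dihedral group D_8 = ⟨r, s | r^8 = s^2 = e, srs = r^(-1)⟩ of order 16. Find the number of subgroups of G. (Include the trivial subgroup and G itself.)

19

|G| = 16, so by Lagrange every subgroup order divides 16. Divisors: 1, 2, 4, 8, 16.
Subgroups by order — order 1: 1; order 2: 9; order 4: 5; order 8: 3; order 16: 1.
Total: 1 + 9 + 5 + 3 + 1 = 19.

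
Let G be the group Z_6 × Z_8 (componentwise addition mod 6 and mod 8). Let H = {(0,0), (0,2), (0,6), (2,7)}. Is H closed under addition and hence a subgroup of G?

(2,7) ∈ H but its inverse (4,1) ∉ H, so H is not a subgroup.

No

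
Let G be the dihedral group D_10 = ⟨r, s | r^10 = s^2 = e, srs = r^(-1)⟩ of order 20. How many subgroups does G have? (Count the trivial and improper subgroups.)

|G| = 20, so by Lagrange every subgroup order divides 20. Divisors: 1, 2, 4, 5, 10, 20.
Subgroups by order — order 1: 1; order 2: 11; order 4: 5; order 5: 1; order 10: 3; order 20: 1.
Total: 1 + 11 + 5 + 1 + 3 + 1 = 22.

22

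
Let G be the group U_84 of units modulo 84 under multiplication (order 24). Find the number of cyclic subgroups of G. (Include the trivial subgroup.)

A cyclic subgroup of order d is generated by each of its φ(d) elements of order d, so the cyclic subgroups of order d number (#elements of order d)/φ(d).
Cyclic subgroups by order — order 1: 1; order 2: 7; order 3: 1; order 6: 7.
Total: 16.

16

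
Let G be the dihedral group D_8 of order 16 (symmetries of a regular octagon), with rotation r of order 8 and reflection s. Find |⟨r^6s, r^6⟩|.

|⟨r^6s⟩| = 2 and |⟨r^6⟩| = 4, so |H| is a multiple of lcm(2, 4) = 4 and divides |G| = 16.
Closing under the operation: H = {e, r^2, r^4, r^6, s, r^2s, r^4s, r^6s}, so |H| = 8.

8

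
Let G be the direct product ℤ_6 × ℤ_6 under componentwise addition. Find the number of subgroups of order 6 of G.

12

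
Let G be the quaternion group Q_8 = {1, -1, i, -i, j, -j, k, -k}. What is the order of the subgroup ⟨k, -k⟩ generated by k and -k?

4

|⟨k⟩| = 4 and |⟨-k⟩| = 4, so |H| is a multiple of lcm(4, 4) = 4 and divides |G| = 8.
Closing under the operation: H = {1, -1, k, -k}, so |H| = 4.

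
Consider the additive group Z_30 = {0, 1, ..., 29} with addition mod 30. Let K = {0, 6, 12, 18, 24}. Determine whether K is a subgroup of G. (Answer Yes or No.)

|K| = 5 divides |G| = 30, consistent with Lagrange.
K contains the identity, every element's inverse is in K, and K is closed under +: it is a subgroup.
In fact K = ⟨18⟩.

Yes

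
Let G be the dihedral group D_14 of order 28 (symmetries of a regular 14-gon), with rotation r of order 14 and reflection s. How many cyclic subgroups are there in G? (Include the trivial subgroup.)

18

Group the elements of G by the cyclic subgroup they generate; each cyclic subgroup of order d accounts for φ(d) elements.
Cyclic subgroups by order — order 1: 1; order 2: 15; order 7: 1; order 14: 1.
Total: 18.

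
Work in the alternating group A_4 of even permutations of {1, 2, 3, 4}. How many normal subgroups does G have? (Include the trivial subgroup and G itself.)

3

G has 10 subgroups. Checking conjugation-invariance by order — order 1: 1/1 normal; order 2: 0/3 normal; order 3: 0/4 normal; order 4: 1/1 normal; order 12: 1/1 normal.
Total normal subgroups: 3.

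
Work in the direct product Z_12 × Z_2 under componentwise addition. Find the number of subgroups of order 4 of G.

3

|G| = 24 and 4 | 24, so subgroups of order 4 are possible by Lagrange.
The subgroups of order 4 are: {(0,0), (0,1), (6,0), (6,1)}; {(0,0), (3,0), (6,0), (9,0)}; {(0,0), (3,1), (6,0), (9,1)}.
So G has 3 subgroups of order 4.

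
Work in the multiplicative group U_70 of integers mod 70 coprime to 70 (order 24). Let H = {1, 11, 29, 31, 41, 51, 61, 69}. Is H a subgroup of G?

Closure fails: 69 · 11 = 59 ∉ H. So H is not a subgroup.

No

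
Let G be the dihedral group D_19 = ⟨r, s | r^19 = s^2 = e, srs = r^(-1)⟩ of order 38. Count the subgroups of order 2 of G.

19

|G| = 38 and 2 | 38, so subgroups of order 2 are possible by Lagrange.
The subgroups of order 2 are: {e, r^10s}; {e, r^11s}; {e, r^12s}; {e, r^13s}; … (19 in all).
So G has 19 subgroups of order 2.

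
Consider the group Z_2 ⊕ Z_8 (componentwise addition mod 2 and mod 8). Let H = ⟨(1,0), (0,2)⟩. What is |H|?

|⟨(1,0)⟩| = 2 and |⟨(0,2)⟩| = 4, so |H| is a multiple of lcm(2, 4) = 4 and divides |G| = 16.
Closing under the operation: H = {(0,0), (0,2), (0,4), (0,6), (1,0), (1,2), (1,4), (1,6)}, so |H| = 8.

8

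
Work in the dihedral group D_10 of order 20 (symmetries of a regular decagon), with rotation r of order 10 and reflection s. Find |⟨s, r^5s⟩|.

4

|⟨s⟩| = 2 and |⟨r^5s⟩| = 2, so |H| is a multiple of lcm(2, 2) = 2 and divides |G| = 20.
Closing under the operation: H = {e, r^5, s, r^5s}, so |H| = 4.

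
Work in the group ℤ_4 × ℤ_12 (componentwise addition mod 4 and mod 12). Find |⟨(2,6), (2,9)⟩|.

|⟨(2,6)⟩| = 2 and |⟨(2,9)⟩| = 4, so |H| is a multiple of lcm(2, 4) = 4 and divides |G| = 48.
Closing under the operation: H = {(0,0), (0,3), (0,6), (0,9), (2,0), (2,3), (2,6), (2,9)}, so |H| = 8.

8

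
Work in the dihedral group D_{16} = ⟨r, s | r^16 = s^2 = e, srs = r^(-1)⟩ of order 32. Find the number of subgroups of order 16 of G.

|G| = 32 and 16 | 32, so subgroups of order 16 are possible by Lagrange.
The subgroups of order 16 are: {e, r, r^2, r^3, r^4, r^5, r^6, r^7, r^8, r^9, r^10, r^11, r^12, r^13, r^14, r^15}; {e, r^2, r^4, r^6, r^8, r^10, r^12, r^14, s, r^2s, r^4s, r^6s, r^8s, r^10s, r^12s, r^14s}; {e, r^2, r^4, r^6, r^8, r^10, r^12, r^14, rs, r^3s, r^5s, r^7s, r^9s, r^11s, r^13s, r^15s}.
So G has 3 subgroups of order 16.

3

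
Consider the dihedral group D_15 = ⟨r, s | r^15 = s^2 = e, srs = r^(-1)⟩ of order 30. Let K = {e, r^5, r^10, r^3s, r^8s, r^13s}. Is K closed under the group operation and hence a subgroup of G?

|K| = 6 divides |G| = 30, consistent with Lagrange.
K contains the identity, every element's inverse is in K, and K is closed under ·: it is a subgroup.

Yes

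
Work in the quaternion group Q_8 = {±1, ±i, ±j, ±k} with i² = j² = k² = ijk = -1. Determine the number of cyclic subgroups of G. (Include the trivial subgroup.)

5

Each element a generates a cyclic subgroup ⟨a⟩; distinct elements may generate the same one (a cyclic group of order d has φ(d) generators).
Cyclic subgroups by order — order 1: 1; order 2: 1; order 4: 3.
Total: 5.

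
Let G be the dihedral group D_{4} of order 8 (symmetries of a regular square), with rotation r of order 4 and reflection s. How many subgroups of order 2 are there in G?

|G| = 8 and 2 | 8, so subgroups of order 2 are possible by Lagrange.
The subgroups of order 2 are: {e, r^2}; {e, r^2s}; {e, r^3s}; {e, rs}; … (5 in all).
So G has 5 subgroups of order 2.

5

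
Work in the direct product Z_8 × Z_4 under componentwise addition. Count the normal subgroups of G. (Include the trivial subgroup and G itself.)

22

G is abelian, so every subgroup is normal.
G has 22 subgroups in total, hence 22 normal subgroups.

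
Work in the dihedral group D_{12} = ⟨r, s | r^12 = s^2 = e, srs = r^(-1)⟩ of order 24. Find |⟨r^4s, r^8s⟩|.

|⟨r^4s⟩| = 2 and |⟨r^8s⟩| = 2, so |H| is a multiple of lcm(2, 2) = 2 and divides |G| = 24.
Closing under the operation: H = {e, r^4, r^8, s, r^4s, r^8s}, so |H| = 6.

6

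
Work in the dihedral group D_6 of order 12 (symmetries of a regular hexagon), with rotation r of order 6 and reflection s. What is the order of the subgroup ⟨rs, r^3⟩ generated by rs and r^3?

4

|⟨rs⟩| = 2 and |⟨r^3⟩| = 2, so |H| is a multiple of lcm(2, 2) = 2 and divides |G| = 12.
Closing under the operation: H = {e, r^3, rs, r^4s}, so |H| = 4.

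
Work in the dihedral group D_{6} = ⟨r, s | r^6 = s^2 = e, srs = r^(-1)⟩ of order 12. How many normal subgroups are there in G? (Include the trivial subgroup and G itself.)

G has 16 subgroups. Checking conjugation-invariance by order — order 1: 1/1 normal; order 2: 1/7 normal; order 3: 1/1 normal; order 4: 0/3 normal; order 6: 3/3 normal; order 12: 1/1 normal.
Total normal subgroups: 7.

7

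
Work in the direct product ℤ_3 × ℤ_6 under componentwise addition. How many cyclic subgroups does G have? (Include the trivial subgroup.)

Each element a generates a cyclic subgroup ⟨a⟩; distinct elements may generate the same one (a cyclic group of order d has φ(d) generators).
Cyclic subgroups by order — order 1: 1; order 2: 1; order 3: 4; order 6: 4.
Total: 10.

10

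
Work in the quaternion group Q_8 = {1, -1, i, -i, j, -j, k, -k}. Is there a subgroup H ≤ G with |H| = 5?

5 does not divide |G| = 8, so by Lagrange no subgroup of order 5 exists.

No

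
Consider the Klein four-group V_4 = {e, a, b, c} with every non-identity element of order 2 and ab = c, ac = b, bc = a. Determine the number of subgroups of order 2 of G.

|G| = 4 and 2 | 4, so subgroups of order 2 are possible by Lagrange.
The subgroups of order 2 are: {e, a}; {e, b}; {e, c}.
So G has 3 subgroups of order 2.

3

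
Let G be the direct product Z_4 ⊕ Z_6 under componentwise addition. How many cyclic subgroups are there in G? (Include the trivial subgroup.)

12

Group the elements of G by the cyclic subgroup they generate; each cyclic subgroup of order d accounts for φ(d) elements.
Cyclic subgroups by order — order 1: 1; order 2: 3; order 3: 1; order 4: 2; order 6: 3; order 12: 2.
Total: 12.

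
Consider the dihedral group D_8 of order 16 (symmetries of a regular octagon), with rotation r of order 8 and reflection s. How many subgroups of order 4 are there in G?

5

|G| = 16 and 4 | 16, so subgroups of order 4 are possible by Lagrange.
The subgroups of order 4 are: {e, r^2, r^4, r^6}; {e, r^4, r^2s, r^6s}; {e, r^4, r^3s, r^7s}; {e, r^4, s, r^4s}; … (5 in all).
So G has 5 subgroups of order 4.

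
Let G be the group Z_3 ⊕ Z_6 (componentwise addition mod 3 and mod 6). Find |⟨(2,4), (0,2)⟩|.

9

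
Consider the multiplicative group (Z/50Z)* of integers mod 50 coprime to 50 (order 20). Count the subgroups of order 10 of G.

1

|G| = 20 and 10 | 20, so subgroups of order 10 are possible by Lagrange.
The subgroups of order 10 are: {1, 9, 11, 19, 21, 29, 31, 39, 41, 49}.
So G has 1 subgroup of order 10.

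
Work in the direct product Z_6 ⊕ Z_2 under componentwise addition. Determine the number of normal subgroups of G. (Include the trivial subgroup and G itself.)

G is abelian, so every subgroup is normal.
G has 10 subgroups in total, hence 10 normal subgroups.

10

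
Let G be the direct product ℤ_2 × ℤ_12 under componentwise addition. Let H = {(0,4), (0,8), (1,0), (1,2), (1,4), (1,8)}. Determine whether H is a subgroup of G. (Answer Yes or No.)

The identity (0,0) ∉ H, so H is not a subgroup.

No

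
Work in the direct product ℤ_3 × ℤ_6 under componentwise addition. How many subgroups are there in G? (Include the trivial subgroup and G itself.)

12

|G| = 18, so by Lagrange every subgroup order divides 18. Divisors: 1, 2, 3, 6, 9, 18.
Subgroups by order — order 1: 1; order 2: 1; order 3: 4; order 6: 4; order 9: 1; order 18: 1.
Total: 1 + 1 + 4 + 4 + 1 + 1 = 12.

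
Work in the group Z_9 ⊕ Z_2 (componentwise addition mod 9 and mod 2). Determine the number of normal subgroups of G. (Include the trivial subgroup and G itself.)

6

G is abelian, so every subgroup is normal.
G has 6 subgroups in total, hence 6 normal subgroups.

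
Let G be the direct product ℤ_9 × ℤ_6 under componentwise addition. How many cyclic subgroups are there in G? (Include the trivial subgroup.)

16

A cyclic subgroup of order d is generated by each of its φ(d) elements of order d, so the cyclic subgroups of order d number (#elements of order d)/φ(d).
Cyclic subgroups by order — order 1: 1; order 2: 1; order 3: 4; order 6: 4; order 9: 3; order 18: 3.
Total: 16.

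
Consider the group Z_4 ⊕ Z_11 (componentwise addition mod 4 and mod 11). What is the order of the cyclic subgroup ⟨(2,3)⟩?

22

The order of (2,3) in Z_4 × Z_11 is lcm(ord(2) in Z_4, ord(3) in Z_11).
ord(2) = 2 and ord(3) = 11, so |⟨(2,3)⟩| = lcm(2, 11) = 22.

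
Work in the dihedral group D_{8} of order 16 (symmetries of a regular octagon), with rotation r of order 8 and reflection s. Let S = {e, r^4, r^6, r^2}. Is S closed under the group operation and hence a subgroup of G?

Yes

|S| = 4 divides |G| = 16, consistent with Lagrange.
S contains the identity, every element's inverse is in S, and S is closed under ·: it is a subgroup.
In fact S = ⟨r^6⟩.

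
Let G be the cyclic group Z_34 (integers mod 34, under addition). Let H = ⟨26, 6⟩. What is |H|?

|⟨26⟩| = 17 and |⟨6⟩| = 17, so |H| is a multiple of lcm(17, 17) = 17 and divides |G| = 34.
Closing under the operation: H = {0, 2, 4, 6, 8, 10, 12, 14, 16, 18, 20, 22, 24, 26, 28, 30, 32}, so |H| = 17.

17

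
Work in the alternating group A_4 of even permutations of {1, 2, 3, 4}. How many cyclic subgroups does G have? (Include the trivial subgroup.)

8

Group the elements of G by the cyclic subgroup they generate; each cyclic subgroup of order d accounts for φ(d) elements.
Cyclic subgroups by order — order 1: 1; order 2: 3; order 3: 4.
Total: 8.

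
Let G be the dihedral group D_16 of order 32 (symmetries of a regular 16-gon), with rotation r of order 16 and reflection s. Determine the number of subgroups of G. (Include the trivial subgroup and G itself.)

|G| = 32, so by Lagrange every subgroup order divides 32. Divisors: 1, 2, 4, 8, 16, 32.
Subgroups by order — order 1: 1; order 2: 17; order 4: 9; order 8: 5; order 16: 3; order 32: 1.
Total: 1 + 17 + 9 + 5 + 3 + 1 = 36.

36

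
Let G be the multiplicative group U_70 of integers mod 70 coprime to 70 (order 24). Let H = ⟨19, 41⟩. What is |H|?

12

|⟨19⟩| = 6 and |⟨41⟩| = 2, so |H| is a multiple of lcm(6, 2) = 6 and divides |G| = 24.
Closing under the operation: H = {1, 9, 11, 19, 29, 31, 39, 41, 51, 59, 61, 69}, so |H| = 12.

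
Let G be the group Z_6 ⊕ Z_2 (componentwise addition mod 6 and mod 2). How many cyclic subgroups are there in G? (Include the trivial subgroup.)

A cyclic subgroup of order d is generated by each of its φ(d) elements of order d, so the cyclic subgroups of order d number (#elements of order d)/φ(d).
Cyclic subgroups by order — order 1: 1; order 2: 3; order 3: 1; order 6: 3.
Total: 8.

8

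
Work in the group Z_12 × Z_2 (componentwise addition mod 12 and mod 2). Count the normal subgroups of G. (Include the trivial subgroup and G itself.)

G is abelian, so every subgroup is normal.
G has 16 subgroups in total, hence 16 normal subgroups.

16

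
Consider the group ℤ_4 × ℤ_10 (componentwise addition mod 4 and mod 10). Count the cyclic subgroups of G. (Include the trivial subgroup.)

12

Each element a generates a cyclic subgroup ⟨a⟩; distinct elements may generate the same one (a cyclic group of order d has φ(d) generators).
Cyclic subgroups by order — order 1: 1; order 2: 3; order 4: 2; order 5: 1; order 10: 3; order 20: 2.
Total: 12.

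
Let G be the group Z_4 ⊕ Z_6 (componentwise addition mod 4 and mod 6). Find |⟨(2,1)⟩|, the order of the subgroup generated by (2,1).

6

The order of (2,1) in Z_4 × Z_6 is lcm(ord(2) in Z_4, ord(1) in Z_6).
ord(2) = 2 and ord(1) = 6, so |⟨(2,1)⟩| = lcm(2, 6) = 6.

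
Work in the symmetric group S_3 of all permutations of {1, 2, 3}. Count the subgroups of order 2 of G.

|G| = 6 and 2 | 6, so subgroups of order 2 are possible by Lagrange.
The subgroups of order 2 are: {e, (1 2)}; {e, (1 3)}; {e, (2 3)}.
So G has 3 subgroups of order 2.

3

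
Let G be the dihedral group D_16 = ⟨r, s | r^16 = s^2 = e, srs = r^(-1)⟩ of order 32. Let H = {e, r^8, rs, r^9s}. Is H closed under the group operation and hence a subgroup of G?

|H| = 4 divides |G| = 32, consistent with Lagrange.
H contains the identity, every element's inverse is in H, and H is closed under ·: it is a subgroup.

Yes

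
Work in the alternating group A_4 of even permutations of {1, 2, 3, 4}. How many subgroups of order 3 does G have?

|G| = 12 and 3 | 12, so subgroups of order 3 are possible by Lagrange.
The subgroups of order 3 are: {e, (1 2 3), (1 3 2)}; {e, (1 2 4), (1 4 2)}; {e, (1 3 4), (1 4 3)}; {e, (2 3 4), (2 4 3)}.
So G has 4 subgroups of order 3.

4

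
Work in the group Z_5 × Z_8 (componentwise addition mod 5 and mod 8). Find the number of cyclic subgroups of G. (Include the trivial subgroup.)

8

Group the elements of G by the cyclic subgroup they generate; each cyclic subgroup of order d accounts for φ(d) elements.
Cyclic subgroups by order — order 1: 1; order 2: 1; order 4: 1; order 5: 1; order 8: 1; order 10: 1; order 20: 1; order 40: 1.
Total: 8.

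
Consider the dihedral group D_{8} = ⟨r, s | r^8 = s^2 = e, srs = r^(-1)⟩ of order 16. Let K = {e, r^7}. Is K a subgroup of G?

No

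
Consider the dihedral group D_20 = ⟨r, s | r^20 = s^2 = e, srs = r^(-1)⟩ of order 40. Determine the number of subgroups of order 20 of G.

3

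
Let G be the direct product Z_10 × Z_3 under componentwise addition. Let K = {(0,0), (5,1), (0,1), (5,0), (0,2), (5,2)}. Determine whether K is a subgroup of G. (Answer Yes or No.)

|K| = 6 divides |G| = 30, consistent with Lagrange.
K contains the identity, every element's inverse is in K, and K is closed under +: it is a subgroup.
In fact K = ⟨(5,1)⟩.

Yes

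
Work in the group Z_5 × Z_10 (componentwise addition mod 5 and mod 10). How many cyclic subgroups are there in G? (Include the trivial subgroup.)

Group the elements of G by the cyclic subgroup they generate; each cyclic subgroup of order d accounts for φ(d) elements.
Cyclic subgroups by order — order 1: 1; order 2: 1; order 5: 6; order 10: 6.
Total: 14.

14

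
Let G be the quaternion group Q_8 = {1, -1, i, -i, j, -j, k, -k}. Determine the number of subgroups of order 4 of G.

|G| = 8 and 4 | 8, so subgroups of order 4 are possible by Lagrange.
The subgroups of order 4 are: {1, -1, i, -i}; {1, -1, j, -j}; {1, -1, k, -k}.
So G has 3 subgroups of order 4.

3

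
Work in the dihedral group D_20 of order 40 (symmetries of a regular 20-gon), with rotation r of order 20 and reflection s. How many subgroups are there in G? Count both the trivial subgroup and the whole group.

|G| = 40, so by Lagrange every subgroup order divides 40. Divisors: 1, 2, 4, 5, 8, 10, 20, 40.
Subgroups by order — order 1: 1; order 2: 21; order 4: 11; order 5: 1; order 8: 5; order 10: 5; order 20: 3; order 40: 1.
Total: 1 + 21 + 11 + 1 + 5 + 5 + 3 + 1 = 48.

48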